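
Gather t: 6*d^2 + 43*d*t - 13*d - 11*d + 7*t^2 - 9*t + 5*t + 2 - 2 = 6*d^2 - 24*d + 7*t^2 + t*(43*d - 4)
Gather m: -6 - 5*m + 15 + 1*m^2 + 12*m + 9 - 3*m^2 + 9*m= -2*m^2 + 16*m + 18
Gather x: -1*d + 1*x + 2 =-d + x + 2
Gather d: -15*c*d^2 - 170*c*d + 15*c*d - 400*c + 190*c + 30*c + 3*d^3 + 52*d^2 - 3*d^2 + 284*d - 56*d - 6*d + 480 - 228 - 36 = -180*c + 3*d^3 + d^2*(49 - 15*c) + d*(222 - 155*c) + 216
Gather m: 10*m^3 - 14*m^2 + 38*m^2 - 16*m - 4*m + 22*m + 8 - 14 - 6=10*m^3 + 24*m^2 + 2*m - 12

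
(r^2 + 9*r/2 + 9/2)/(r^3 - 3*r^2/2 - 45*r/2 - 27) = 1/(r - 6)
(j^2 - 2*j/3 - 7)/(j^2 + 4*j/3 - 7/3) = (j - 3)/(j - 1)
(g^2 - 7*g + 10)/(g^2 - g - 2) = (g - 5)/(g + 1)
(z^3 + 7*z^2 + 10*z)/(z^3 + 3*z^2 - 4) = z*(z + 5)/(z^2 + z - 2)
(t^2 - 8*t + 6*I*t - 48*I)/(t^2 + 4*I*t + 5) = (t^2 + t*(-8 + 6*I) - 48*I)/(t^2 + 4*I*t + 5)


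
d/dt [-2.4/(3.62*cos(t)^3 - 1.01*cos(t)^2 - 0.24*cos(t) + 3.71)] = (-26.064*cos(t)^2 + 4.848*cos(t) + 0.576)*sin(t)/(3.62*cos(t)^3 - 1.01*cos(t)^2 - 0.24*cos(t) + 3.71)^2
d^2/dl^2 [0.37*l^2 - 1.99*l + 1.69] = 0.740000000000000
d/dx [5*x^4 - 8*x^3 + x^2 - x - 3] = 20*x^3 - 24*x^2 + 2*x - 1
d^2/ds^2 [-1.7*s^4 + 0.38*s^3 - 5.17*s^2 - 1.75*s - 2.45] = -20.4*s^2 + 2.28*s - 10.34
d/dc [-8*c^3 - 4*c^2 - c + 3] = -24*c^2 - 8*c - 1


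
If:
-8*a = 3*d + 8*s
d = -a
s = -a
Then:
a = 0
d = 0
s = 0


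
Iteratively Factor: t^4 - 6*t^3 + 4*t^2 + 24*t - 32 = (t + 2)*(t^3 - 8*t^2 + 20*t - 16) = (t - 4)*(t + 2)*(t^2 - 4*t + 4) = (t - 4)*(t - 2)*(t + 2)*(t - 2)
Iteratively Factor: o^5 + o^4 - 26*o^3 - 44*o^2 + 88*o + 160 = (o + 2)*(o^4 - o^3 - 24*o^2 + 4*o + 80) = (o - 5)*(o + 2)*(o^3 + 4*o^2 - 4*o - 16) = (o - 5)*(o + 2)*(o + 4)*(o^2 - 4) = (o - 5)*(o - 2)*(o + 2)*(o + 4)*(o + 2)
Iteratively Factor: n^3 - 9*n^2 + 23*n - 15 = (n - 1)*(n^2 - 8*n + 15) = (n - 3)*(n - 1)*(n - 5)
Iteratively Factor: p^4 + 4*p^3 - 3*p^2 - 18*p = (p)*(p^3 + 4*p^2 - 3*p - 18) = p*(p + 3)*(p^2 + p - 6) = p*(p + 3)^2*(p - 2)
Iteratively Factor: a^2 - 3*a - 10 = (a - 5)*(a + 2)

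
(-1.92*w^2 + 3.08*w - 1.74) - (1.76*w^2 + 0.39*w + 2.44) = -3.68*w^2 + 2.69*w - 4.18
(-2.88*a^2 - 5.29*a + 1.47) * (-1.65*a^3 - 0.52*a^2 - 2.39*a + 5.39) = 4.752*a^5 + 10.2261*a^4 + 7.2085*a^3 - 3.6445*a^2 - 32.0264*a + 7.9233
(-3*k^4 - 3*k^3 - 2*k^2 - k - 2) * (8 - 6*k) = 18*k^5 - 6*k^4 - 12*k^3 - 10*k^2 + 4*k - 16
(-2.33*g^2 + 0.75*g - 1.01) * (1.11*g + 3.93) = -2.5863*g^3 - 8.3244*g^2 + 1.8264*g - 3.9693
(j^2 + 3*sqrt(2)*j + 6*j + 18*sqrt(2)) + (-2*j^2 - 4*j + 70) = -j^2 + 2*j + 3*sqrt(2)*j + 18*sqrt(2) + 70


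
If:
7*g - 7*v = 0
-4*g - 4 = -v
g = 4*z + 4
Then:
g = -4/3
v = -4/3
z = -4/3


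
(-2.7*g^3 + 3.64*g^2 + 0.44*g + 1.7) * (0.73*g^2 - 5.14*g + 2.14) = -1.971*g^5 + 16.5352*g^4 - 24.1664*g^3 + 6.769*g^2 - 7.7964*g + 3.638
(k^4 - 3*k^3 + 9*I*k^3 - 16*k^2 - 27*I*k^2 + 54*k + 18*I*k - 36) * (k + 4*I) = k^5 - 3*k^4 + 13*I*k^4 - 52*k^3 - 39*I*k^3 + 162*k^2 - 46*I*k^2 - 108*k + 216*I*k - 144*I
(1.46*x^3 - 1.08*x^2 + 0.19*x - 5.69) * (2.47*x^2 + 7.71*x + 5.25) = 3.6062*x^5 + 8.589*x^4 - 0.192500000000001*x^3 - 18.2594*x^2 - 42.8724*x - 29.8725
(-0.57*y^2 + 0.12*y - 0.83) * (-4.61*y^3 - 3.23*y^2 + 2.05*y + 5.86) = 2.6277*y^5 + 1.2879*y^4 + 2.2702*y^3 - 0.4133*y^2 - 0.9983*y - 4.8638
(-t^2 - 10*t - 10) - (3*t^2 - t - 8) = -4*t^2 - 9*t - 2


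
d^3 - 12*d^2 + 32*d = d*(d - 8)*(d - 4)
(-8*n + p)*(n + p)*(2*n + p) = -16*n^3 - 22*n^2*p - 5*n*p^2 + p^3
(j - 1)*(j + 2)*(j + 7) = j^3 + 8*j^2 + 5*j - 14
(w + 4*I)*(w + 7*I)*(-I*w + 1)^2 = -w^4 - 13*I*w^3 + 51*w^2 + 67*I*w - 28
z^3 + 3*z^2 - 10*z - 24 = (z - 3)*(z + 2)*(z + 4)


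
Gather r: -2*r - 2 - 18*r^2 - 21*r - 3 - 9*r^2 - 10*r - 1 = -27*r^2 - 33*r - 6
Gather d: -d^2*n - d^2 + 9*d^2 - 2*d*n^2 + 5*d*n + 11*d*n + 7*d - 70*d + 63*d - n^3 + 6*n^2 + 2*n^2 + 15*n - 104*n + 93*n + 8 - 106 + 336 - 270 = d^2*(8 - n) + d*(-2*n^2 + 16*n) - n^3 + 8*n^2 + 4*n - 32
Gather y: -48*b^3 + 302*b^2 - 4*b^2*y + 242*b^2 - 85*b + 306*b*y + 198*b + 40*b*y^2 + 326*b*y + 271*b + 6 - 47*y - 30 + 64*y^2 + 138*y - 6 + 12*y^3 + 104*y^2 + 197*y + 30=-48*b^3 + 544*b^2 + 384*b + 12*y^3 + y^2*(40*b + 168) + y*(-4*b^2 + 632*b + 288)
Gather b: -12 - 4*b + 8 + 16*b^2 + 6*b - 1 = 16*b^2 + 2*b - 5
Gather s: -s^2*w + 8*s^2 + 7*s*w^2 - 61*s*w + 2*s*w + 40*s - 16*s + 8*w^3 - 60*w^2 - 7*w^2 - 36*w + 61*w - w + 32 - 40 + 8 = s^2*(8 - w) + s*(7*w^2 - 59*w + 24) + 8*w^3 - 67*w^2 + 24*w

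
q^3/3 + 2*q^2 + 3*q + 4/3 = (q/3 + 1/3)*(q + 1)*(q + 4)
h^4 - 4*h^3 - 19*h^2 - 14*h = h*(h - 7)*(h + 1)*(h + 2)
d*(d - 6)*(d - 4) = d^3 - 10*d^2 + 24*d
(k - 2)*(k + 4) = k^2 + 2*k - 8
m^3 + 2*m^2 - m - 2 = (m - 1)*(m + 1)*(m + 2)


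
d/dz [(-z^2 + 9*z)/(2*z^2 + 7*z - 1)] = (-25*z^2 + 2*z - 9)/(4*z^4 + 28*z^3 + 45*z^2 - 14*z + 1)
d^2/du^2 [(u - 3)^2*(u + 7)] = 6*u + 2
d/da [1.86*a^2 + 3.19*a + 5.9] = 3.72*a + 3.19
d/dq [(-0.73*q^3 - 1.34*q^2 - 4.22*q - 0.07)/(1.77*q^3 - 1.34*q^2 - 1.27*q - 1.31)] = (3.35*q^4 + 16.793*q^3 - 0.712399999999999*q^2 + 3.3232*q + 5.4393)/(3.1329*q^6 - 4.7436*q^5 - 2.7002*q^4 - 1.2338*q^3 + 5.1237*q^2 + 3.3274*q + 1.7161)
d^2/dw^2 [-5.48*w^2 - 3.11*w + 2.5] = -10.9600000000000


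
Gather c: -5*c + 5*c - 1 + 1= 0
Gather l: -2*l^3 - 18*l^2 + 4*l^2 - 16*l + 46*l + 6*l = -2*l^3 - 14*l^2 + 36*l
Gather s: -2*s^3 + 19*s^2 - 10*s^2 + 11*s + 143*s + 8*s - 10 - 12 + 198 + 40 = -2*s^3 + 9*s^2 + 162*s + 216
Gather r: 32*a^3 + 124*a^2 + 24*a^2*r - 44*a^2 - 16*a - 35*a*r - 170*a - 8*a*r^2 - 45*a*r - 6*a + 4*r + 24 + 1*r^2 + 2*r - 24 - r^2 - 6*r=32*a^3 + 80*a^2 - 8*a*r^2 - 192*a + r*(24*a^2 - 80*a)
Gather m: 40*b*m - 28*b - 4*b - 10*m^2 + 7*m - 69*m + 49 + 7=-32*b - 10*m^2 + m*(40*b - 62) + 56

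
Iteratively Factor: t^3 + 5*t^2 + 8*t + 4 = (t + 1)*(t^2 + 4*t + 4) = (t + 1)*(t + 2)*(t + 2)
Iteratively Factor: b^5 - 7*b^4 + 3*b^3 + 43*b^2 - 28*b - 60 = (b - 3)*(b^4 - 4*b^3 - 9*b^2 + 16*b + 20) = (b - 3)*(b - 2)*(b^3 - 2*b^2 - 13*b - 10) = (b - 3)*(b - 2)*(b + 1)*(b^2 - 3*b - 10) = (b - 5)*(b - 3)*(b - 2)*(b + 1)*(b + 2)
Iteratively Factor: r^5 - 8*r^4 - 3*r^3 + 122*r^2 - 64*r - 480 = (r - 5)*(r^4 - 3*r^3 - 18*r^2 + 32*r + 96) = (r - 5)*(r - 4)*(r^3 + r^2 - 14*r - 24) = (r - 5)*(r - 4)*(r + 2)*(r^2 - r - 12) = (r - 5)*(r - 4)^2*(r + 2)*(r + 3)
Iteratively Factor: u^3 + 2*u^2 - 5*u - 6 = (u + 1)*(u^2 + u - 6) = (u - 2)*(u + 1)*(u + 3)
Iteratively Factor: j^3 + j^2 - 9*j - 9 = (j + 3)*(j^2 - 2*j - 3) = (j + 1)*(j + 3)*(j - 3)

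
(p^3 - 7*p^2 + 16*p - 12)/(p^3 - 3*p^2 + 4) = (p - 3)/(p + 1)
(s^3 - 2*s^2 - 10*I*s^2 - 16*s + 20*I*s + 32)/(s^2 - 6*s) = (s^3 + s^2*(-2 - 10*I) + 4*s*(-4 + 5*I) + 32)/(s*(s - 6))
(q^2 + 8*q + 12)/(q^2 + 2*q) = (q + 6)/q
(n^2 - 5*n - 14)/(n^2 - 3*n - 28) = (n + 2)/(n + 4)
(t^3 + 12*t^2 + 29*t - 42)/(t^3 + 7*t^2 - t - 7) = (t + 6)/(t + 1)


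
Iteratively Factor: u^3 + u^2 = (u)*(u^2 + u) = u*(u + 1)*(u)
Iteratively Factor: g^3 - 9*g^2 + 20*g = (g)*(g^2 - 9*g + 20) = g*(g - 4)*(g - 5)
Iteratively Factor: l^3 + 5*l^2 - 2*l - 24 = (l + 3)*(l^2 + 2*l - 8) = (l + 3)*(l + 4)*(l - 2)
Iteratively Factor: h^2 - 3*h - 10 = (h + 2)*(h - 5)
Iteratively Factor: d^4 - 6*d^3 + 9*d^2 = (d)*(d^3 - 6*d^2 + 9*d) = d*(d - 3)*(d^2 - 3*d) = d^2*(d - 3)*(d - 3)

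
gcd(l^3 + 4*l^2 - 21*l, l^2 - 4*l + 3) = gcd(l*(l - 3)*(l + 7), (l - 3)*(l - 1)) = l - 3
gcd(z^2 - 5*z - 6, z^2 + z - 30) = 1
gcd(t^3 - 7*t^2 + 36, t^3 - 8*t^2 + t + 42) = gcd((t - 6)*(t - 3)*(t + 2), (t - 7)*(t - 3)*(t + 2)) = t^2 - t - 6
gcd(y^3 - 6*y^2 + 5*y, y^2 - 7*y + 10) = y - 5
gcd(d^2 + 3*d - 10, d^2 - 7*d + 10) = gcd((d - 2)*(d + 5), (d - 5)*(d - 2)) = d - 2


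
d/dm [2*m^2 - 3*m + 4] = 4*m - 3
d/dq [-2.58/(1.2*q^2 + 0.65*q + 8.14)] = (6.192*q + 1.677)/(1.2*q^2 + 0.65*q + 8.14)^2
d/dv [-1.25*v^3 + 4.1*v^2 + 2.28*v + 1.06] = -3.75*v^2 + 8.2*v + 2.28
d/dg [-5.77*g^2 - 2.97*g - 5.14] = -11.54*g - 2.97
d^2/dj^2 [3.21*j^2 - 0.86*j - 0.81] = 6.42000000000000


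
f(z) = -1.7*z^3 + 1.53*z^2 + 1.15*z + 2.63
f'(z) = -5.1*z^2 + 3.06*z + 1.15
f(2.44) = -10.15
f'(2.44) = -21.75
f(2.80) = -19.47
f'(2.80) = -30.27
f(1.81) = -0.36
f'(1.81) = -10.02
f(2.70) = -16.57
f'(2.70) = -27.77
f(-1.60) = 11.67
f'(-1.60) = -16.80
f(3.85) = -67.28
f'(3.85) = -62.66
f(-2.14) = 23.84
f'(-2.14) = -28.75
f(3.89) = -69.81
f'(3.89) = -64.12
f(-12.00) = 3146.75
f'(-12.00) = -769.97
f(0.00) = 2.63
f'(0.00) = 1.15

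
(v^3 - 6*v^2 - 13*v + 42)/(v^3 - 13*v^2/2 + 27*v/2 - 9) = 2*(v^2 - 4*v - 21)/(2*v^2 - 9*v + 9)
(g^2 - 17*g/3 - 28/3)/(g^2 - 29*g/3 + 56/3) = (3*g + 4)/(3*g - 8)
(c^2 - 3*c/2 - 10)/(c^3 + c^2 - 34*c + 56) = (c + 5/2)/(c^2 + 5*c - 14)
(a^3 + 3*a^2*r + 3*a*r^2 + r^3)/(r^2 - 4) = (a^3 + 3*a^2*r + 3*a*r^2 + r^3)/(r^2 - 4)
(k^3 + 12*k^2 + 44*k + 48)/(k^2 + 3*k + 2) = (k^2 + 10*k + 24)/(k + 1)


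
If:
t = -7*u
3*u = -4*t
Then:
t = 0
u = 0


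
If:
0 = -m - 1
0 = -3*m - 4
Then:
No Solution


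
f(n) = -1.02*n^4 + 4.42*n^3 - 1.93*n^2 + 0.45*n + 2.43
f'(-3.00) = 241.53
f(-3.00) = -218.25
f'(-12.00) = 9006.45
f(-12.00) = -29069.37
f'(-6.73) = 1870.68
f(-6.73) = -3527.80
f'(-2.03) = 97.06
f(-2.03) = -60.73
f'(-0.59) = 8.18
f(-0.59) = 0.46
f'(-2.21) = 117.78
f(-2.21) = -80.03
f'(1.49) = 10.64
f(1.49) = 8.41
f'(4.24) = -88.53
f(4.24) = -23.10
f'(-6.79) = 1915.23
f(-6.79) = -3641.37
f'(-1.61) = 58.06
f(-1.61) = -28.60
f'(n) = -4.08*n^3 + 13.26*n^2 - 3.86*n + 0.45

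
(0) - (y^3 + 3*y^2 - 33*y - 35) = -y^3 - 3*y^2 + 33*y + 35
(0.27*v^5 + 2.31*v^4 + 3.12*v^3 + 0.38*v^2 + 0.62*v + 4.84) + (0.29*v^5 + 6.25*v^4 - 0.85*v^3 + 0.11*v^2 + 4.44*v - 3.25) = 0.56*v^5 + 8.56*v^4 + 2.27*v^3 + 0.49*v^2 + 5.06*v + 1.59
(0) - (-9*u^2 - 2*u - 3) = 9*u^2 + 2*u + 3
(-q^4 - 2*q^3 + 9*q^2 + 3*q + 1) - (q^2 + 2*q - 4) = -q^4 - 2*q^3 + 8*q^2 + q + 5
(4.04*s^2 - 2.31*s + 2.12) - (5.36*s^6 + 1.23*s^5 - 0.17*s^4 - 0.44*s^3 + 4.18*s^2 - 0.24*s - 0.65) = -5.36*s^6 - 1.23*s^5 + 0.17*s^4 + 0.44*s^3 - 0.14*s^2 - 2.07*s + 2.77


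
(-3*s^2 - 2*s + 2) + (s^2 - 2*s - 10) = -2*s^2 - 4*s - 8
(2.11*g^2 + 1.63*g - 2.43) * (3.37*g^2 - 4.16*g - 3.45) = 7.1107*g^4 - 3.2845*g^3 - 22.2494*g^2 + 4.4853*g + 8.3835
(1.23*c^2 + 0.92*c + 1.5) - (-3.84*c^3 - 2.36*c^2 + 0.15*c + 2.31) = 3.84*c^3 + 3.59*c^2 + 0.77*c - 0.81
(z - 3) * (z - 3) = z^2 - 6*z + 9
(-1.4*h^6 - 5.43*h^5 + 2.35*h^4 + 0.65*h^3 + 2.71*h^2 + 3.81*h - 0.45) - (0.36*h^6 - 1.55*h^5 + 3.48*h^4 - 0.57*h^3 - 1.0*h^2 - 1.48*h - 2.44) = -1.76*h^6 - 3.88*h^5 - 1.13*h^4 + 1.22*h^3 + 3.71*h^2 + 5.29*h + 1.99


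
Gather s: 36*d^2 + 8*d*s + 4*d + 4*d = 36*d^2 + 8*d*s + 8*d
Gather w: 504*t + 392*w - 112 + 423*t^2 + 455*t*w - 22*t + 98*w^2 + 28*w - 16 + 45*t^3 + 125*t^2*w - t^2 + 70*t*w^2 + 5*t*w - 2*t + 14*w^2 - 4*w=45*t^3 + 422*t^2 + 480*t + w^2*(70*t + 112) + w*(125*t^2 + 460*t + 416) - 128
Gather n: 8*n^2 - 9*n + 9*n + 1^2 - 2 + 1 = 8*n^2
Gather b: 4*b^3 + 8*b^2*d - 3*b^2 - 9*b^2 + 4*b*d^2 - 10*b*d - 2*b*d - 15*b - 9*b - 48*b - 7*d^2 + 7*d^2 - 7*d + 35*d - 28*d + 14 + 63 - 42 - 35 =4*b^3 + b^2*(8*d - 12) + b*(4*d^2 - 12*d - 72)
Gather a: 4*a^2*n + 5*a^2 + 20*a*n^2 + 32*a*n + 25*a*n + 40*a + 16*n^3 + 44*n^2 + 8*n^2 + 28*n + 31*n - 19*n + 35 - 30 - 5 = a^2*(4*n + 5) + a*(20*n^2 + 57*n + 40) + 16*n^3 + 52*n^2 + 40*n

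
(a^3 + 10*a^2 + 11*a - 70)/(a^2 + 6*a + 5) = (a^2 + 5*a - 14)/(a + 1)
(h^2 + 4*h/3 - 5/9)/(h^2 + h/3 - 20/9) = (3*h - 1)/(3*h - 4)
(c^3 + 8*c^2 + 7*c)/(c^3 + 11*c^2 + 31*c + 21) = c/(c + 3)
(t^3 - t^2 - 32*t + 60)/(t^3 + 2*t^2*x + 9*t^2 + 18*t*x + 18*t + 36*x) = (t^2 - 7*t + 10)/(t^2 + 2*t*x + 3*t + 6*x)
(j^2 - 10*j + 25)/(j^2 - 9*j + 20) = (j - 5)/(j - 4)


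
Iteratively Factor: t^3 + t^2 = (t + 1)*(t^2) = t*(t + 1)*(t)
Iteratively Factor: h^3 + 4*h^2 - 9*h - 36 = (h + 4)*(h^2 - 9) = (h + 3)*(h + 4)*(h - 3)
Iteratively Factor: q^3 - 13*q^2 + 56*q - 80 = (q - 4)*(q^2 - 9*q + 20) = (q - 4)^2*(q - 5)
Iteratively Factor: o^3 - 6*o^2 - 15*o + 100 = (o - 5)*(o^2 - o - 20) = (o - 5)^2*(o + 4)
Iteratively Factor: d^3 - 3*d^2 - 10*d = (d + 2)*(d^2 - 5*d) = d*(d + 2)*(d - 5)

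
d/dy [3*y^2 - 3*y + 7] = 6*y - 3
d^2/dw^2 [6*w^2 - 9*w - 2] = 12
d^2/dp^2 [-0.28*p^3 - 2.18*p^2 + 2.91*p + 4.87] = -1.68*p - 4.36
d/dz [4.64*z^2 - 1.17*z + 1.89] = 9.28*z - 1.17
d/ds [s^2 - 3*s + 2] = 2*s - 3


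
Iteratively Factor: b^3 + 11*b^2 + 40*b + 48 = (b + 4)*(b^2 + 7*b + 12) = (b + 3)*(b + 4)*(b + 4)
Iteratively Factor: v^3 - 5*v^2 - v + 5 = (v - 5)*(v^2 - 1) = (v - 5)*(v - 1)*(v + 1)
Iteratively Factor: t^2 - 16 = (t + 4)*(t - 4)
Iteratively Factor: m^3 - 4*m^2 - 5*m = (m - 5)*(m^2 + m) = m*(m - 5)*(m + 1)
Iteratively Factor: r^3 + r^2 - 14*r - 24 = (r - 4)*(r^2 + 5*r + 6) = (r - 4)*(r + 2)*(r + 3)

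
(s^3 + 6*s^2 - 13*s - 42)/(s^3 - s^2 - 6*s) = (s + 7)/s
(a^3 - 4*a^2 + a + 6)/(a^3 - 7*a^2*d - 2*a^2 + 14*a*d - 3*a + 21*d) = (a - 2)/(a - 7*d)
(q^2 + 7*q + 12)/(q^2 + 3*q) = (q + 4)/q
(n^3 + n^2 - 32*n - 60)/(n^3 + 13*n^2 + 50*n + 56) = (n^2 - n - 30)/(n^2 + 11*n + 28)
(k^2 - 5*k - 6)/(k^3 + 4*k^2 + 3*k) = (k - 6)/(k*(k + 3))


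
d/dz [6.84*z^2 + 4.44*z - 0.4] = 13.68*z + 4.44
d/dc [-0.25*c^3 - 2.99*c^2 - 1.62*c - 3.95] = -0.75*c^2 - 5.98*c - 1.62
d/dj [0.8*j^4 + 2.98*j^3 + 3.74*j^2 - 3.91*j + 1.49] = 3.2*j^3 + 8.94*j^2 + 7.48*j - 3.91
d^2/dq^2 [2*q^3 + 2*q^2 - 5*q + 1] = 12*q + 4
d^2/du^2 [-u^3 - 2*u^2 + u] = -6*u - 4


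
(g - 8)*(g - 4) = g^2 - 12*g + 32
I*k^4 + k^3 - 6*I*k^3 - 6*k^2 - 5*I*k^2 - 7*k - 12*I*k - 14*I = (k - 7)*(k - 2*I)*(k + I)*(I*k + I)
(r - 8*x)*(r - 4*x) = r^2 - 12*r*x + 32*x^2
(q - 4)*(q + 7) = q^2 + 3*q - 28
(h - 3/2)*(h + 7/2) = h^2 + 2*h - 21/4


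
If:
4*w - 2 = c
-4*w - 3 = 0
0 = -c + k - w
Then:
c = -5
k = -23/4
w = -3/4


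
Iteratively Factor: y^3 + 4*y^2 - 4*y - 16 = (y + 4)*(y^2 - 4) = (y - 2)*(y + 4)*(y + 2)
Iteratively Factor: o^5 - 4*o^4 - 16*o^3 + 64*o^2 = (o)*(o^4 - 4*o^3 - 16*o^2 + 64*o) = o*(o - 4)*(o^3 - 16*o) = o*(o - 4)^2*(o^2 + 4*o) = o^2*(o - 4)^2*(o + 4)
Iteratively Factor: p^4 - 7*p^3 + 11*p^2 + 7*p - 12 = (p - 3)*(p^3 - 4*p^2 - p + 4) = (p - 4)*(p - 3)*(p^2 - 1) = (p - 4)*(p - 3)*(p + 1)*(p - 1)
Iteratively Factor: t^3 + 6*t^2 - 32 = (t - 2)*(t^2 + 8*t + 16) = (t - 2)*(t + 4)*(t + 4)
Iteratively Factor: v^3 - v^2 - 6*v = (v + 2)*(v^2 - 3*v) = v*(v + 2)*(v - 3)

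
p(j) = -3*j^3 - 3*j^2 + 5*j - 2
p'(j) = -9*j^2 - 6*j + 5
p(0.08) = -1.62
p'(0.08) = 4.46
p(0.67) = -0.90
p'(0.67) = -3.06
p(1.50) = -11.38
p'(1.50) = -24.25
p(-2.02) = 0.39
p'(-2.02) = -19.60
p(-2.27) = 6.28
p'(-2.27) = -27.76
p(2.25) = -40.11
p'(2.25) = -54.06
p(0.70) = -1.00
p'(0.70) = -3.61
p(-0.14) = -2.75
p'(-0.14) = 5.66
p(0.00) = -2.00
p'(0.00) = 5.00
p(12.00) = -5558.00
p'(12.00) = -1363.00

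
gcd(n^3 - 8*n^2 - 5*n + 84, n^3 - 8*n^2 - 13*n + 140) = n - 7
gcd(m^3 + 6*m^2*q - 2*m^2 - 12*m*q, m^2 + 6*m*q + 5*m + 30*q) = m + 6*q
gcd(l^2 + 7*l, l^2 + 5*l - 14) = l + 7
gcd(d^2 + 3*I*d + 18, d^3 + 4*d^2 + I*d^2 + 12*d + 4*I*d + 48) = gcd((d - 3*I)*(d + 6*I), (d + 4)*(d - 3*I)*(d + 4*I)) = d - 3*I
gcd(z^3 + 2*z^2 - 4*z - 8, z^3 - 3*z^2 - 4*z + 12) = z^2 - 4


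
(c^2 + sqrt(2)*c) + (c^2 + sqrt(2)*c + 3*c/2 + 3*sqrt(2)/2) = 2*c^2 + 3*c/2 + 2*sqrt(2)*c + 3*sqrt(2)/2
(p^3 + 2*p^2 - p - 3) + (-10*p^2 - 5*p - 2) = p^3 - 8*p^2 - 6*p - 5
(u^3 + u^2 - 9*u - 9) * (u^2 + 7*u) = u^5 + 8*u^4 - 2*u^3 - 72*u^2 - 63*u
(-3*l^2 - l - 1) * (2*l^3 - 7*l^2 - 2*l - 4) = -6*l^5 + 19*l^4 + 11*l^3 + 21*l^2 + 6*l + 4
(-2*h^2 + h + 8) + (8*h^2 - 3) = 6*h^2 + h + 5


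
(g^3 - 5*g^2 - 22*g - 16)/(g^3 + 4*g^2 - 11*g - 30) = (g^2 - 7*g - 8)/(g^2 + 2*g - 15)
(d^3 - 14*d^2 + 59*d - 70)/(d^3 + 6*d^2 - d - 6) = (d^3 - 14*d^2 + 59*d - 70)/(d^3 + 6*d^2 - d - 6)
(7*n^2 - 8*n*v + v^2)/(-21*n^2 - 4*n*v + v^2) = (-n + v)/(3*n + v)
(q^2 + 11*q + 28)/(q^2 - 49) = (q + 4)/(q - 7)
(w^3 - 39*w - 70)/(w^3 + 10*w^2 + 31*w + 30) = (w - 7)/(w + 3)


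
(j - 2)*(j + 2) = j^2 - 4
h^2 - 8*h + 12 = (h - 6)*(h - 2)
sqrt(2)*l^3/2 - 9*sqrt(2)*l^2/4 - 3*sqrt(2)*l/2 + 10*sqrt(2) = (l - 4)*(l - 5/2)*(sqrt(2)*l/2 + sqrt(2))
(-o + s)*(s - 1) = -o*s + o + s^2 - s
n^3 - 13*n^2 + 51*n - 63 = (n - 7)*(n - 3)^2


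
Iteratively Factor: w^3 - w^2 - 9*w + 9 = (w - 3)*(w^2 + 2*w - 3) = (w - 3)*(w + 3)*(w - 1)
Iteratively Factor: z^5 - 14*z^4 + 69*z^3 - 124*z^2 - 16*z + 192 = (z - 4)*(z^4 - 10*z^3 + 29*z^2 - 8*z - 48) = (z - 4)^2*(z^3 - 6*z^2 + 5*z + 12) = (z - 4)^3*(z^2 - 2*z - 3) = (z - 4)^3*(z + 1)*(z - 3)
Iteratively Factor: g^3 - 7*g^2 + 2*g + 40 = (g - 4)*(g^2 - 3*g - 10) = (g - 4)*(g + 2)*(g - 5)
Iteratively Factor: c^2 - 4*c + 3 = (c - 1)*(c - 3)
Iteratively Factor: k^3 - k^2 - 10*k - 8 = (k + 1)*(k^2 - 2*k - 8) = (k - 4)*(k + 1)*(k + 2)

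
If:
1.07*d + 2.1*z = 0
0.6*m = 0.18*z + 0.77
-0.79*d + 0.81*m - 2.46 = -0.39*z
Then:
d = -1.28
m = 1.48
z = 0.65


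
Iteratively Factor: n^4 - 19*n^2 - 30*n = (n + 3)*(n^3 - 3*n^2 - 10*n) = (n + 2)*(n + 3)*(n^2 - 5*n) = n*(n + 2)*(n + 3)*(n - 5)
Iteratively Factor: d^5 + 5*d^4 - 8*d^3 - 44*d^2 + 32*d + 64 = (d + 4)*(d^4 + d^3 - 12*d^2 + 4*d + 16) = (d + 1)*(d + 4)*(d^3 - 12*d + 16) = (d - 2)*(d + 1)*(d + 4)*(d^2 + 2*d - 8) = (d - 2)*(d + 1)*(d + 4)^2*(d - 2)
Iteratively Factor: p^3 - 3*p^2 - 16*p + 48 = (p + 4)*(p^2 - 7*p + 12) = (p - 3)*(p + 4)*(p - 4)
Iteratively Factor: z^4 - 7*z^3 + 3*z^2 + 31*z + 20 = (z + 1)*(z^3 - 8*z^2 + 11*z + 20) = (z - 4)*(z + 1)*(z^2 - 4*z - 5) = (z - 5)*(z - 4)*(z + 1)*(z + 1)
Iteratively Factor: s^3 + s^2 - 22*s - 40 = (s + 4)*(s^2 - 3*s - 10) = (s + 2)*(s + 4)*(s - 5)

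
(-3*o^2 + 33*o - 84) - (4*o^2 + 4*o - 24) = -7*o^2 + 29*o - 60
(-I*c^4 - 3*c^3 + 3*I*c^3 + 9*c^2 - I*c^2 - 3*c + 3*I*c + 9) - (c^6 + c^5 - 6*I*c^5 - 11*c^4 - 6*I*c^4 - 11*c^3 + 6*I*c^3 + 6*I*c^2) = -c^6 - c^5 + 6*I*c^5 + 11*c^4 + 5*I*c^4 + 8*c^3 - 3*I*c^3 + 9*c^2 - 7*I*c^2 - 3*c + 3*I*c + 9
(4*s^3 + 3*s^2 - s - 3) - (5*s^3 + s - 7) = -s^3 + 3*s^2 - 2*s + 4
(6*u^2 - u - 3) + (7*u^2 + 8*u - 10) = 13*u^2 + 7*u - 13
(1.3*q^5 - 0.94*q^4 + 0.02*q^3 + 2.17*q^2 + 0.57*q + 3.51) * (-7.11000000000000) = -9.243*q^5 + 6.6834*q^4 - 0.1422*q^3 - 15.4287*q^2 - 4.0527*q - 24.9561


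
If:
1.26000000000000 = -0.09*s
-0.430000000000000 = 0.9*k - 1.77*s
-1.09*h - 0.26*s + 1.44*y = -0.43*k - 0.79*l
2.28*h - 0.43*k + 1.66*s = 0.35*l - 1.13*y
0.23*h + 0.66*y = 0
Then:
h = 12.63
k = -28.01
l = 36.09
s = -14.00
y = -4.40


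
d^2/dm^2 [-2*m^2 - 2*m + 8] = -4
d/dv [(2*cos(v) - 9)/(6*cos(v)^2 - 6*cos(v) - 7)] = 4*(3*cos(v)^2 - 27*cos(v) + 17)*sin(v)/(6*sin(v)^2 + 6*cos(v) + 1)^2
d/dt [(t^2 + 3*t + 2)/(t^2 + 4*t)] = (t^2 - 4*t - 8)/(t^2*(t^2 + 8*t + 16))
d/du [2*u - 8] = 2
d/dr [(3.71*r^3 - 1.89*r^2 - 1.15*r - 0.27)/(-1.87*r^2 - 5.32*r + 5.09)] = (-6.9377*r^4 - 39.4744*r^3 + 64.556*r^2 - 20.25*r - 7.2899)/(3.4969*r^4 + 19.8968*r^3 + 9.2658*r^2 - 54.1576*r + 25.9081)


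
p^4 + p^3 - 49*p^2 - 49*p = p*(p - 7)*(p + 1)*(p + 7)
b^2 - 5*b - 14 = (b - 7)*(b + 2)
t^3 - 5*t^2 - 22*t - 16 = (t - 8)*(t + 1)*(t + 2)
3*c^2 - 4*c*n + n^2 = (-3*c + n)*(-c + n)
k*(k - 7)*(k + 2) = k^3 - 5*k^2 - 14*k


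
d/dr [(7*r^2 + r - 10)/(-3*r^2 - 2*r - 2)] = 11*(-r^2 - 8*r - 2)/(9*r^4 + 12*r^3 + 16*r^2 + 8*r + 4)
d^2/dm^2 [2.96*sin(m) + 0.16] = -2.96*sin(m)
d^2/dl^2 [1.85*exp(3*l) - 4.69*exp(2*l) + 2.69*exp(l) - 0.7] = (16.65*exp(2*l) - 18.76*exp(l) + 2.69)*exp(l)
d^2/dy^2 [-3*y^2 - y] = -6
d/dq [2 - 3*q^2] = -6*q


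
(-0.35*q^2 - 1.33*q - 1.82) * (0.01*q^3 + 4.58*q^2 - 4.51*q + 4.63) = -0.0035*q^5 - 1.6163*q^4 - 4.5311*q^3 - 3.9578*q^2 + 2.0503*q - 8.4266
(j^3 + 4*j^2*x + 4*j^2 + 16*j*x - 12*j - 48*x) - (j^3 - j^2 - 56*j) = 4*j^2*x + 5*j^2 + 16*j*x + 44*j - 48*x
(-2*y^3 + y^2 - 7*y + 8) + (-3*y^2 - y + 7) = -2*y^3 - 2*y^2 - 8*y + 15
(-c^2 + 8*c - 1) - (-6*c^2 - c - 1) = 5*c^2 + 9*c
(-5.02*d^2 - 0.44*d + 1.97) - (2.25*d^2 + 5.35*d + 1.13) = -7.27*d^2 - 5.79*d + 0.84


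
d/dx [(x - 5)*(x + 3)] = 2*x - 2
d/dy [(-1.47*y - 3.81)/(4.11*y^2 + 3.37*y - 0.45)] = (6.0417*y^2 + 31.3182*y + 13.5012)/(16.8921*y^4 + 27.7014*y^3 + 7.6579*y^2 - 3.033*y + 0.2025)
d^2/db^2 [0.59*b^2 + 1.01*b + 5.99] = 1.18000000000000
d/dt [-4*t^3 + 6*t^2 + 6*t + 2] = -12*t^2 + 12*t + 6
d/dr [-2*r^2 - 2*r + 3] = -4*r - 2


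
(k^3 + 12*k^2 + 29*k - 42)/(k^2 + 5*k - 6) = k + 7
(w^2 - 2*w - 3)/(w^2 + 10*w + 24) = (w^2 - 2*w - 3)/(w^2 + 10*w + 24)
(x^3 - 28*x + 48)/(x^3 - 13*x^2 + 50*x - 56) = (x + 6)/(x - 7)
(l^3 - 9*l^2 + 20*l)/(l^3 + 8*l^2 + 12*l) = (l^2 - 9*l + 20)/(l^2 + 8*l + 12)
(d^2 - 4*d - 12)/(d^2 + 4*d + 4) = (d - 6)/(d + 2)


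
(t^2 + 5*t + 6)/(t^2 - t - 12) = (t + 2)/(t - 4)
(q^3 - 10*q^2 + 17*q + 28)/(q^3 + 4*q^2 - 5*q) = (q^3 - 10*q^2 + 17*q + 28)/(q*(q^2 + 4*q - 5))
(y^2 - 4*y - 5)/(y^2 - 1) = (y - 5)/(y - 1)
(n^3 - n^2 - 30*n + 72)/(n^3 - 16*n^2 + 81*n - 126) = (n^2 + 2*n - 24)/(n^2 - 13*n + 42)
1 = 1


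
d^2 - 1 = (d - 1)*(d + 1)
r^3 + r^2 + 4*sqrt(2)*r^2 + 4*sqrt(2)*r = r*(r + 1)*(r + 4*sqrt(2))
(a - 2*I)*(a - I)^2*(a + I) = a^4 - 3*I*a^3 - a^2 - 3*I*a - 2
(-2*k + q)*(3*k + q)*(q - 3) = -6*k^2*q + 18*k^2 + k*q^2 - 3*k*q + q^3 - 3*q^2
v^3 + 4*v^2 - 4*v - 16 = (v - 2)*(v + 2)*(v + 4)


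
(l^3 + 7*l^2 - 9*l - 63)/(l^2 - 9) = l + 7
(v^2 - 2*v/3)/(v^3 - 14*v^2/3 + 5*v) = (3*v - 2)/(3*v^2 - 14*v + 15)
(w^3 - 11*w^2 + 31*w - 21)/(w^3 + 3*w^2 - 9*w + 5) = (w^2 - 10*w + 21)/(w^2 + 4*w - 5)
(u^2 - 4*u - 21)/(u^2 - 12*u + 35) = (u + 3)/(u - 5)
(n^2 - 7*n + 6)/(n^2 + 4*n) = (n^2 - 7*n + 6)/(n*(n + 4))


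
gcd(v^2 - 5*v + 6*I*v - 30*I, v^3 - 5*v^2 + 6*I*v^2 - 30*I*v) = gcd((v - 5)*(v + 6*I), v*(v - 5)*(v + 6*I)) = v^2 + v*(-5 + 6*I) - 30*I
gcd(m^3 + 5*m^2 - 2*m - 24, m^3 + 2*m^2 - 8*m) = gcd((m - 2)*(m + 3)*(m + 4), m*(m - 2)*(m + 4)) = m^2 + 2*m - 8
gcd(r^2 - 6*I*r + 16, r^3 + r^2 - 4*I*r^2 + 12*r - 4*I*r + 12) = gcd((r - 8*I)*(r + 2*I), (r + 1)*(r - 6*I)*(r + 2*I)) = r + 2*I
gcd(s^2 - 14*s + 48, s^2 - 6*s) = s - 6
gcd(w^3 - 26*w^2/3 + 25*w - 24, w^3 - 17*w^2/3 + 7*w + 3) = w^2 - 6*w + 9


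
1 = 1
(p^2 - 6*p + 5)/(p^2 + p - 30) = (p - 1)/(p + 6)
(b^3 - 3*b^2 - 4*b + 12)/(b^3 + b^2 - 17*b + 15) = (b^2 - 4)/(b^2 + 4*b - 5)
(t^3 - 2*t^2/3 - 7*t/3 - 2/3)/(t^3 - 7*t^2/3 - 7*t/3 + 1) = (3*t^2 - 5*t - 2)/(3*t^2 - 10*t + 3)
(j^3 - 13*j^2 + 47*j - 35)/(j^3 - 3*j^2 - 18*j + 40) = (j^2 - 8*j + 7)/(j^2 + 2*j - 8)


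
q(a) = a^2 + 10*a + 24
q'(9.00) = 28.00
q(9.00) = 195.00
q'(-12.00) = -14.00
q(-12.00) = 48.00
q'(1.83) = 13.66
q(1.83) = 45.65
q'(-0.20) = 9.60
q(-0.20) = 22.04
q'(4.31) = 18.62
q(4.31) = 85.68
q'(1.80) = 13.60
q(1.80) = 45.24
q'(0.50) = 11.00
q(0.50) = 29.25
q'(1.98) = 13.96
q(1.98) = 47.72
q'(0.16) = 10.32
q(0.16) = 25.63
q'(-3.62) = 2.76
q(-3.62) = 0.90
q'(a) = 2*a + 10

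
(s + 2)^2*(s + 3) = s^3 + 7*s^2 + 16*s + 12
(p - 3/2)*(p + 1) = p^2 - p/2 - 3/2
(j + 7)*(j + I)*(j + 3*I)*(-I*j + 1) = -I*j^4 + 5*j^3 - 7*I*j^3 + 35*j^2 + 7*I*j^2 - 3*j + 49*I*j - 21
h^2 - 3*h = h*(h - 3)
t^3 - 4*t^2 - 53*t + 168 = (t - 8)*(t - 3)*(t + 7)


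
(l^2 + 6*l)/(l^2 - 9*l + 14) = l*(l + 6)/(l^2 - 9*l + 14)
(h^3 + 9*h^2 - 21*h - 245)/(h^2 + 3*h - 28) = (h^2 + 2*h - 35)/(h - 4)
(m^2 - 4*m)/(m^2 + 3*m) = (m - 4)/(m + 3)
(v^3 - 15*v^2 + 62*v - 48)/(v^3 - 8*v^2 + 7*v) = (v^2 - 14*v + 48)/(v*(v - 7))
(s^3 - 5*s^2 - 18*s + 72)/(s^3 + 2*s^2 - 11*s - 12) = (s - 6)/(s + 1)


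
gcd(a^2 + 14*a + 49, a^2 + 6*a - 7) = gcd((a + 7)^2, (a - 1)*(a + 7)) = a + 7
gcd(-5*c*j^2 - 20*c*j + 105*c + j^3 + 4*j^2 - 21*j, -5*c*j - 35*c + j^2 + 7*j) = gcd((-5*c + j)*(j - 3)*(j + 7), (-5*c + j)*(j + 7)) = 5*c*j + 35*c - j^2 - 7*j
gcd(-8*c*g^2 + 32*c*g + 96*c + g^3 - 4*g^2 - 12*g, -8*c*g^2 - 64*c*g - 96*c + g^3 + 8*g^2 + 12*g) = 8*c*g + 16*c - g^2 - 2*g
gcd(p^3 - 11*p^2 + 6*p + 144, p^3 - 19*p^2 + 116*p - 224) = p - 8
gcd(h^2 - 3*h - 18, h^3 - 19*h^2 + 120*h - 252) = h - 6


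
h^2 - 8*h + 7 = (h - 7)*(h - 1)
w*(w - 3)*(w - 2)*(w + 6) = w^4 + w^3 - 24*w^2 + 36*w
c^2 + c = c*(c + 1)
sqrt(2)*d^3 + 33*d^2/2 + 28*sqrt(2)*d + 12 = (d + 2*sqrt(2))*(d + 6*sqrt(2))*(sqrt(2)*d + 1/2)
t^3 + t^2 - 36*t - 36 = (t - 6)*(t + 1)*(t + 6)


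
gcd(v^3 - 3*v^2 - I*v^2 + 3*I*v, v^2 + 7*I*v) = v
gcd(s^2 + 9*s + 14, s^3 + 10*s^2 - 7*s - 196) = s + 7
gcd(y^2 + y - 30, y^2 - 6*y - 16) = 1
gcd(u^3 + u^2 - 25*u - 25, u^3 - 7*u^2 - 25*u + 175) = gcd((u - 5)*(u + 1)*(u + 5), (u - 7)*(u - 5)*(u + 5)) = u^2 - 25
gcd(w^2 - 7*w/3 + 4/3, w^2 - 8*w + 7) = w - 1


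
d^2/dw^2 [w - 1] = 0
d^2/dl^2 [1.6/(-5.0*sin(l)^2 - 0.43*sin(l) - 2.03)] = (160.0*sin(l)^4 + 10.32*sin(l)^3 - 304.66416*sin(l)^2 - 22.03664*sin(l) + 31.88832)/(5.0*sin(l)^2 + 0.43*sin(l) + 2.03)^3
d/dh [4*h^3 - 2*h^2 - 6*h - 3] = 12*h^2 - 4*h - 6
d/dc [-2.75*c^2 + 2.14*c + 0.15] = 2.14 - 5.5*c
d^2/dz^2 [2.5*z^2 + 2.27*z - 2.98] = 5.00000000000000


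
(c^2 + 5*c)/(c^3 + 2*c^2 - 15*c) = 1/(c - 3)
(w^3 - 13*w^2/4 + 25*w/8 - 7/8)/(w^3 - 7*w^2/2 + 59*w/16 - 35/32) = 4*(w - 1)/(4*w - 5)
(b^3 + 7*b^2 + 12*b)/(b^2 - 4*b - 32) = b*(b + 3)/(b - 8)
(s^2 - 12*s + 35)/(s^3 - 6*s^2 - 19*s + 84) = (s - 5)/(s^2 + s - 12)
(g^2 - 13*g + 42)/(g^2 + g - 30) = (g^2 - 13*g + 42)/(g^2 + g - 30)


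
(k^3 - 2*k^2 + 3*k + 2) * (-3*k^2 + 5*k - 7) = -3*k^5 + 11*k^4 - 26*k^3 + 23*k^2 - 11*k - 14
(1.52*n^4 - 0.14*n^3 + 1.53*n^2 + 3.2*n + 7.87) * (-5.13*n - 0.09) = -7.7976*n^5 + 0.5814*n^4 - 7.8363*n^3 - 16.5537*n^2 - 40.6611*n - 0.7083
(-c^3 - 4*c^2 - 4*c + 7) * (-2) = 2*c^3 + 8*c^2 + 8*c - 14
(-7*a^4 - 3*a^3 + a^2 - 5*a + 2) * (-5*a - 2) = 35*a^5 + 29*a^4 + a^3 + 23*a^2 - 4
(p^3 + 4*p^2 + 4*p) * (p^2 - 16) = p^5 + 4*p^4 - 12*p^3 - 64*p^2 - 64*p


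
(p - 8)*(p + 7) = p^2 - p - 56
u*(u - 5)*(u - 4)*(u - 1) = u^4 - 10*u^3 + 29*u^2 - 20*u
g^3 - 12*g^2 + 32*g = g*(g - 8)*(g - 4)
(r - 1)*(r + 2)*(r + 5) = r^3 + 6*r^2 + 3*r - 10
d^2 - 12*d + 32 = (d - 8)*(d - 4)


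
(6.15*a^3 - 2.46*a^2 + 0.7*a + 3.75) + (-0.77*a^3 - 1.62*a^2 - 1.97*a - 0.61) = 5.38*a^3 - 4.08*a^2 - 1.27*a + 3.14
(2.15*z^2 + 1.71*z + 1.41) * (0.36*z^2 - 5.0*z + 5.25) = 0.774*z^4 - 10.1344*z^3 + 3.2451*z^2 + 1.9275*z + 7.4025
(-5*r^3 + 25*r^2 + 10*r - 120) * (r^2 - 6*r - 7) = -5*r^5 + 55*r^4 - 105*r^3 - 355*r^2 + 650*r + 840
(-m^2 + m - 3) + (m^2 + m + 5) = 2*m + 2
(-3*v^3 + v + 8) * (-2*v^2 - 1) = 6*v^5 + v^3 - 16*v^2 - v - 8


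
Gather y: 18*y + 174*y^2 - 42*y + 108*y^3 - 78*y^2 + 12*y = 108*y^3 + 96*y^2 - 12*y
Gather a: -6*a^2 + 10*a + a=-6*a^2 + 11*a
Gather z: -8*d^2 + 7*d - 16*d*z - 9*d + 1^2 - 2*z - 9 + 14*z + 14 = -8*d^2 - 2*d + z*(12 - 16*d) + 6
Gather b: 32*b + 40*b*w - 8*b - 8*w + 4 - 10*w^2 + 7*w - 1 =b*(40*w + 24) - 10*w^2 - w + 3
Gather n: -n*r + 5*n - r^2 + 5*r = n*(5 - r) - r^2 + 5*r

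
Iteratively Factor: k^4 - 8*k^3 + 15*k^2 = (k - 3)*(k^3 - 5*k^2) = k*(k - 3)*(k^2 - 5*k) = k^2*(k - 3)*(k - 5)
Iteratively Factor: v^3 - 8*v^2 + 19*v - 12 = (v - 4)*(v^2 - 4*v + 3) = (v - 4)*(v - 1)*(v - 3)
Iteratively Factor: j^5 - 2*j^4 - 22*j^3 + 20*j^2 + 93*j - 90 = (j + 3)*(j^4 - 5*j^3 - 7*j^2 + 41*j - 30) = (j - 2)*(j + 3)*(j^3 - 3*j^2 - 13*j + 15) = (j - 2)*(j - 1)*(j + 3)*(j^2 - 2*j - 15) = (j - 2)*(j - 1)*(j + 3)^2*(j - 5)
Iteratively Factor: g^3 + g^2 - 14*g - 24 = (g + 3)*(g^2 - 2*g - 8) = (g - 4)*(g + 3)*(g + 2)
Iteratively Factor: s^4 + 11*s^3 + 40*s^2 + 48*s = (s + 4)*(s^3 + 7*s^2 + 12*s) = (s + 4)^2*(s^2 + 3*s) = s*(s + 4)^2*(s + 3)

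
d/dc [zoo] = 0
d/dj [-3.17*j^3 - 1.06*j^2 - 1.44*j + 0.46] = -9.51*j^2 - 2.12*j - 1.44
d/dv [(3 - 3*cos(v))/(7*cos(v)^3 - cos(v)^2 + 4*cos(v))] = 6*(-7*cos(v)^3 + 11*cos(v)^2 - cos(v) + 2)*sin(v)/((7*sin(v)^2 + cos(v) - 11)^2*cos(v)^2)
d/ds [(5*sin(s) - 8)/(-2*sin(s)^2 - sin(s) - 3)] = (10*sin(s)^2 - 32*sin(s) - 23)*cos(s)/(sin(s) - cos(2*s) + 4)^2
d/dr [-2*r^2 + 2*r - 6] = 2 - 4*r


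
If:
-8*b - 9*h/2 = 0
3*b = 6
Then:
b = 2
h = -32/9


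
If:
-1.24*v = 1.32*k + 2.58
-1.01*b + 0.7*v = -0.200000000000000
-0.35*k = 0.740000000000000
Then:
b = 0.32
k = -2.11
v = 0.17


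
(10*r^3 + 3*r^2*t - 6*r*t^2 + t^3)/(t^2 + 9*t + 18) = (10*r^3 + 3*r^2*t - 6*r*t^2 + t^3)/(t^2 + 9*t + 18)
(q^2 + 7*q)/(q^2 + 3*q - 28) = q/(q - 4)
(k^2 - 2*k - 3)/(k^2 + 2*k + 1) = (k - 3)/(k + 1)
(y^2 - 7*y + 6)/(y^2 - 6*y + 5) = (y - 6)/(y - 5)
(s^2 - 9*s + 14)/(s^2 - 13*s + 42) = (s - 2)/(s - 6)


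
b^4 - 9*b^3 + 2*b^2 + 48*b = b*(b - 8)*(b - 3)*(b + 2)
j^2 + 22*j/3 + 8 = (j + 4/3)*(j + 6)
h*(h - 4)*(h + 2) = h^3 - 2*h^2 - 8*h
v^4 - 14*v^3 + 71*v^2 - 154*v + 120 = (v - 5)*(v - 4)*(v - 3)*(v - 2)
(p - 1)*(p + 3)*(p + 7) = p^3 + 9*p^2 + 11*p - 21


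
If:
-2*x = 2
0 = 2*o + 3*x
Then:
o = 3/2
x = -1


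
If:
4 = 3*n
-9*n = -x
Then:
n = 4/3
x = 12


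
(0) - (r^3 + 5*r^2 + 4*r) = -r^3 - 5*r^2 - 4*r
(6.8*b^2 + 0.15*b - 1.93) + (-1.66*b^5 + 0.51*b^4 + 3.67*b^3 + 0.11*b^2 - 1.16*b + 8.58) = -1.66*b^5 + 0.51*b^4 + 3.67*b^3 + 6.91*b^2 - 1.01*b + 6.65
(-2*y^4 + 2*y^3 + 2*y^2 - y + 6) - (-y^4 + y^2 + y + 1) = -y^4 + 2*y^3 + y^2 - 2*y + 5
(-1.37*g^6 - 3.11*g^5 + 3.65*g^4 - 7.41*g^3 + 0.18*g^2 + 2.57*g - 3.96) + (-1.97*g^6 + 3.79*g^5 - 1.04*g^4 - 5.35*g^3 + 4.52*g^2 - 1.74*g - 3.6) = -3.34*g^6 + 0.68*g^5 + 2.61*g^4 - 12.76*g^3 + 4.7*g^2 + 0.83*g - 7.56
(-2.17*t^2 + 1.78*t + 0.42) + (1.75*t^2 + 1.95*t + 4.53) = -0.42*t^2 + 3.73*t + 4.95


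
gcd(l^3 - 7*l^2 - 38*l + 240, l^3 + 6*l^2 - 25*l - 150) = l^2 + l - 30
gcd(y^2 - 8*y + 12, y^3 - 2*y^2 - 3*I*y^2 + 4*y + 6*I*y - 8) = y - 2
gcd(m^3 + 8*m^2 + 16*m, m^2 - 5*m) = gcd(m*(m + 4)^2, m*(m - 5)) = m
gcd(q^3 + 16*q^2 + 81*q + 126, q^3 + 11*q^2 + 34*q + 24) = q + 6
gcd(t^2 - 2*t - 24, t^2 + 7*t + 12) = t + 4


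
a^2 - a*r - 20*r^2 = (a - 5*r)*(a + 4*r)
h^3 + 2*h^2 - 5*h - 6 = (h - 2)*(h + 1)*(h + 3)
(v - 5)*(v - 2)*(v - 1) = v^3 - 8*v^2 + 17*v - 10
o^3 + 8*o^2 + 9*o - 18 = (o - 1)*(o + 3)*(o + 6)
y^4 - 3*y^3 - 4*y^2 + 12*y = y*(y - 3)*(y - 2)*(y + 2)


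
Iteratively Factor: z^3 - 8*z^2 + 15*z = (z - 5)*(z^2 - 3*z) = (z - 5)*(z - 3)*(z)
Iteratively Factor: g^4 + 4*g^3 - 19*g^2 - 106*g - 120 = (g - 5)*(g^3 + 9*g^2 + 26*g + 24) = (g - 5)*(g + 4)*(g^2 + 5*g + 6) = (g - 5)*(g + 2)*(g + 4)*(g + 3)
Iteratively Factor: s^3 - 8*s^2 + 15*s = (s - 3)*(s^2 - 5*s) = (s - 5)*(s - 3)*(s)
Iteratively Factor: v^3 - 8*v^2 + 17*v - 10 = (v - 1)*(v^2 - 7*v + 10) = (v - 5)*(v - 1)*(v - 2)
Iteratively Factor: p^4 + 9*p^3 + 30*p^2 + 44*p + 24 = (p + 2)*(p^3 + 7*p^2 + 16*p + 12) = (p + 2)^2*(p^2 + 5*p + 6) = (p + 2)^2*(p + 3)*(p + 2)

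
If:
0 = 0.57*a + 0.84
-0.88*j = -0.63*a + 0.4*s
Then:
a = -1.47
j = -0.454545454545455*s - 1.05502392344498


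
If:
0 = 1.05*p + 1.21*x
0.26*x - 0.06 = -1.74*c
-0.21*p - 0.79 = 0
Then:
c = -0.45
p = -3.76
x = 3.26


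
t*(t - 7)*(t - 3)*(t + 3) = t^4 - 7*t^3 - 9*t^2 + 63*t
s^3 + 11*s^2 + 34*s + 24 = (s + 1)*(s + 4)*(s + 6)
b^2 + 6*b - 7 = (b - 1)*(b + 7)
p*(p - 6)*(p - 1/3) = p^3 - 19*p^2/3 + 2*p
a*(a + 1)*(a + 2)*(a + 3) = a^4 + 6*a^3 + 11*a^2 + 6*a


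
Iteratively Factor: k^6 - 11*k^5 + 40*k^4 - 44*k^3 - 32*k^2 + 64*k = (k - 2)*(k^5 - 9*k^4 + 22*k^3 - 32*k) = (k - 2)^2*(k^4 - 7*k^3 + 8*k^2 + 16*k) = (k - 4)*(k - 2)^2*(k^3 - 3*k^2 - 4*k) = (k - 4)^2*(k - 2)^2*(k^2 + k) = (k - 4)^2*(k - 2)^2*(k + 1)*(k)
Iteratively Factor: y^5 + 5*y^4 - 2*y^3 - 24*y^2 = (y - 2)*(y^4 + 7*y^3 + 12*y^2) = (y - 2)*(y + 3)*(y^3 + 4*y^2) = (y - 2)*(y + 3)*(y + 4)*(y^2) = y*(y - 2)*(y + 3)*(y + 4)*(y)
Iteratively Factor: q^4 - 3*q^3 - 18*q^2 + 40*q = (q)*(q^3 - 3*q^2 - 18*q + 40) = q*(q + 4)*(q^2 - 7*q + 10) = q*(q - 2)*(q + 4)*(q - 5)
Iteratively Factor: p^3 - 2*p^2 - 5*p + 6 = (p + 2)*(p^2 - 4*p + 3) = (p - 1)*(p + 2)*(p - 3)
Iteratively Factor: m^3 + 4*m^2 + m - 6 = (m + 2)*(m^2 + 2*m - 3) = (m - 1)*(m + 2)*(m + 3)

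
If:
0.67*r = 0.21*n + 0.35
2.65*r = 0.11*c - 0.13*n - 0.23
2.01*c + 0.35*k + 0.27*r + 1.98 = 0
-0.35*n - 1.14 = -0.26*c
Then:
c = 2.51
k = -20.13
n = -1.39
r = 0.09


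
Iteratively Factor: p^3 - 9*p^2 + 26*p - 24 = (p - 4)*(p^2 - 5*p + 6) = (p - 4)*(p - 2)*(p - 3)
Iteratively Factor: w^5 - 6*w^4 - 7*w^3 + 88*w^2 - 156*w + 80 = (w - 2)*(w^4 - 4*w^3 - 15*w^2 + 58*w - 40) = (w - 2)*(w - 1)*(w^3 - 3*w^2 - 18*w + 40) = (w - 5)*(w - 2)*(w - 1)*(w^2 + 2*w - 8) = (w - 5)*(w - 2)^2*(w - 1)*(w + 4)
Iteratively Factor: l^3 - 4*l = (l)*(l^2 - 4) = l*(l - 2)*(l + 2)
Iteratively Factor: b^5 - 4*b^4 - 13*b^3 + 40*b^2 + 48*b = (b)*(b^4 - 4*b^3 - 13*b^2 + 40*b + 48) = b*(b - 4)*(b^3 - 13*b - 12) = b*(b - 4)*(b + 3)*(b^2 - 3*b - 4) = b*(b - 4)*(b + 1)*(b + 3)*(b - 4)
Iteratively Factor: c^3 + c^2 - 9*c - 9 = (c - 3)*(c^2 + 4*c + 3) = (c - 3)*(c + 3)*(c + 1)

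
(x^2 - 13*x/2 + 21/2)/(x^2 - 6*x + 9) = (x - 7/2)/(x - 3)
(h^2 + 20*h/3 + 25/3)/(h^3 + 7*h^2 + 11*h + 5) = (h + 5/3)/(h^2 + 2*h + 1)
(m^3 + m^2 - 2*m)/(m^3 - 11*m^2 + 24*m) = (m^2 + m - 2)/(m^2 - 11*m + 24)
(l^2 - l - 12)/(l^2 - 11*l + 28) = (l + 3)/(l - 7)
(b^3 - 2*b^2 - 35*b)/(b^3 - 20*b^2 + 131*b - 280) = b*(b + 5)/(b^2 - 13*b + 40)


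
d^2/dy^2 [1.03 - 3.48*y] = 0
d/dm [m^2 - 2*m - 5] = 2*m - 2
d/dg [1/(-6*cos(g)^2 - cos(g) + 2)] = -(12*cos(g) + 1)*sin(g)/(6*cos(g)^2 + cos(g) - 2)^2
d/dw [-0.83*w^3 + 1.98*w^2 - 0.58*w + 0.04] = -2.49*w^2 + 3.96*w - 0.58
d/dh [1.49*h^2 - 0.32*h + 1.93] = 2.98*h - 0.32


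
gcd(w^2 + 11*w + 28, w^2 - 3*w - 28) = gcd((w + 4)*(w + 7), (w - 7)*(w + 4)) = w + 4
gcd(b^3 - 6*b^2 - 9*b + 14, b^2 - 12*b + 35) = b - 7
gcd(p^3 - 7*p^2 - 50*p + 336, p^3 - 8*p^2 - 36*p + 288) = p^2 - 14*p + 48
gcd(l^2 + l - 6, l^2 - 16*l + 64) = 1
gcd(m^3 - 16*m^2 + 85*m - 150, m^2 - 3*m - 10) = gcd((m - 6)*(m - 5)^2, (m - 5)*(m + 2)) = m - 5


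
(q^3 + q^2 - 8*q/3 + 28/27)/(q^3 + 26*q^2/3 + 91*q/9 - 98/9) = (q - 2/3)/(q + 7)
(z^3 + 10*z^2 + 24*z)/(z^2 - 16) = z*(z + 6)/(z - 4)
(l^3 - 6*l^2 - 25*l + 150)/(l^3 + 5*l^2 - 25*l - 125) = (l - 6)/(l + 5)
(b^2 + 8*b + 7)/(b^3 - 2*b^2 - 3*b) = (b + 7)/(b*(b - 3))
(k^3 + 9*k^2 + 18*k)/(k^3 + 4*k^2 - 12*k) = (k + 3)/(k - 2)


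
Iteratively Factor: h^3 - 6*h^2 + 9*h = (h - 3)*(h^2 - 3*h) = h*(h - 3)*(h - 3)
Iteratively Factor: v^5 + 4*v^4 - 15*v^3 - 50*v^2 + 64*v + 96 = (v + 4)*(v^4 - 15*v^2 + 10*v + 24) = (v + 4)^2*(v^3 - 4*v^2 + v + 6) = (v - 3)*(v + 4)^2*(v^2 - v - 2) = (v - 3)*(v + 1)*(v + 4)^2*(v - 2)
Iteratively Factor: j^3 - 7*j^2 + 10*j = (j - 5)*(j^2 - 2*j) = j*(j - 5)*(j - 2)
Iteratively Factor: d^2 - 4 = (d + 2)*(d - 2)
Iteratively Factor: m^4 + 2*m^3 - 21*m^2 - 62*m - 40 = (m + 2)*(m^3 - 21*m - 20) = (m + 2)*(m + 4)*(m^2 - 4*m - 5) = (m + 1)*(m + 2)*(m + 4)*(m - 5)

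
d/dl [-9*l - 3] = -9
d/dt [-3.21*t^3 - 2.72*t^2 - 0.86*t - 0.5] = -9.63*t^2 - 5.44*t - 0.86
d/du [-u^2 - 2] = -2*u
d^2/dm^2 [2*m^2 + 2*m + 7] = 4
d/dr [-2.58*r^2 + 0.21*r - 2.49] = 0.21 - 5.16*r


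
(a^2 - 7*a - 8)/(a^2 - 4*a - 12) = (-a^2 + 7*a + 8)/(-a^2 + 4*a + 12)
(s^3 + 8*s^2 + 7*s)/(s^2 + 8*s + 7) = s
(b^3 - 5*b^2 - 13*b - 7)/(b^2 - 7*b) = b + 2 + 1/b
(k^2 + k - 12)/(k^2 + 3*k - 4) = (k - 3)/(k - 1)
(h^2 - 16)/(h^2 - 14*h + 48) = (h^2 - 16)/(h^2 - 14*h + 48)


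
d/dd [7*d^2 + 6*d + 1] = 14*d + 6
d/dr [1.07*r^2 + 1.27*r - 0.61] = 2.14*r + 1.27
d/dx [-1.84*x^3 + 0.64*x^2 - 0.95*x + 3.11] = -5.52*x^2 + 1.28*x - 0.95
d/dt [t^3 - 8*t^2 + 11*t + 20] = 3*t^2 - 16*t + 11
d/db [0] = 0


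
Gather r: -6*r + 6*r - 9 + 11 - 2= 0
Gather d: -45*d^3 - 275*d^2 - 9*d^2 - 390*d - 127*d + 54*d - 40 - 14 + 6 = -45*d^3 - 284*d^2 - 463*d - 48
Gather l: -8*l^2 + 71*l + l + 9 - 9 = -8*l^2 + 72*l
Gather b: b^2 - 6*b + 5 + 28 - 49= b^2 - 6*b - 16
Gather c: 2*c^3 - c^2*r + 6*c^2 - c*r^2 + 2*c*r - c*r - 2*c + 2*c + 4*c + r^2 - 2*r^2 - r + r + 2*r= 2*c^3 + c^2*(6 - r) + c*(-r^2 + r + 4) - r^2 + 2*r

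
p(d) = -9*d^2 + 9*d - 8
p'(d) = 9 - 18*d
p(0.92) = -7.34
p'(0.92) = -7.56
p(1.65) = -17.65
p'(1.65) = -20.70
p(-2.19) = -70.87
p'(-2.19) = 48.42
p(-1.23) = -32.69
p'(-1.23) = 31.14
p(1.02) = -8.18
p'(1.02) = -9.36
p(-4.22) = -206.26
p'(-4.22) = 84.96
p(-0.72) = -19.15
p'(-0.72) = 21.96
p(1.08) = -8.78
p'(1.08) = -10.44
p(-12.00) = -1412.00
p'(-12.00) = 225.00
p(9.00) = -656.00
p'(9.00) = -153.00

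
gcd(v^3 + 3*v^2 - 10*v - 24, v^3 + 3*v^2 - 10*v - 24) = v^3 + 3*v^2 - 10*v - 24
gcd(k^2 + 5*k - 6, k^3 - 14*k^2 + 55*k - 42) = k - 1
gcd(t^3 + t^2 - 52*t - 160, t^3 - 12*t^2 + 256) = t^2 - 4*t - 32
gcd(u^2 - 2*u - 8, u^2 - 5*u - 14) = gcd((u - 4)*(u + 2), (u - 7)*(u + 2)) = u + 2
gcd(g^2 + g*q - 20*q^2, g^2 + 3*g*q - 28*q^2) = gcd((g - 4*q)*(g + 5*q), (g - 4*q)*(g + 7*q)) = -g + 4*q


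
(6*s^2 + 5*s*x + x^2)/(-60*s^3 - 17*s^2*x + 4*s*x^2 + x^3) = (2*s + x)/(-20*s^2 + s*x + x^2)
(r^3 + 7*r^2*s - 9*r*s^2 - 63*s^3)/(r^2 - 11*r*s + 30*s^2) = (r^3 + 7*r^2*s - 9*r*s^2 - 63*s^3)/(r^2 - 11*r*s + 30*s^2)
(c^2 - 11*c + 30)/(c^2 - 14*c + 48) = (c - 5)/(c - 8)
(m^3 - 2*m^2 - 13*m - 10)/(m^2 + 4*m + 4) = (m^2 - 4*m - 5)/(m + 2)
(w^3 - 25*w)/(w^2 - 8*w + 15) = w*(w + 5)/(w - 3)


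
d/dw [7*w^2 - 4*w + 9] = 14*w - 4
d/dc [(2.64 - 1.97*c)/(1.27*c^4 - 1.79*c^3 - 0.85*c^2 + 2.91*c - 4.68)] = (7.5057*c^4 - 20.4638*c^3 + 12.5023*c^2 + 4.488*c + 1.5372)/(1.6129*c^8 - 4.5466*c^7 + 1.0451*c^6 + 10.4344*c^5 - 21.5825*c^4 + 11.8074*c^3 + 16.4241*c^2 - 27.2376*c + 21.9024)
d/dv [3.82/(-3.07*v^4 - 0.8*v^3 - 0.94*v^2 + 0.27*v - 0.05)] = (46.9096*v^3 + 9.168*v^2 + 7.1816*v - 1.0314)/(3.07*v^4 + 0.8*v^3 + 0.94*v^2 - 0.27*v + 0.05)^2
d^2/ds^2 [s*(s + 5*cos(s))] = -5*s*cos(s) - 10*sin(s) + 2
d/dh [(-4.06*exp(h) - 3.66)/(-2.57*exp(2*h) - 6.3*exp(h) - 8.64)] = (-10.4342*exp(2*h) - 18.8124*exp(h) + 12.0204)*exp(h)/(6.6049*exp(4*h) + 32.382*exp(3*h) + 84.0996*exp(2*h) + 108.864*exp(h) + 74.6496)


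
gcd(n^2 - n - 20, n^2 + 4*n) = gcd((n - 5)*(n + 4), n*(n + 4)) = n + 4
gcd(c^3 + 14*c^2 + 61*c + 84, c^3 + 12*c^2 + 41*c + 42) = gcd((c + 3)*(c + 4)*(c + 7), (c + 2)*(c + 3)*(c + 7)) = c^2 + 10*c + 21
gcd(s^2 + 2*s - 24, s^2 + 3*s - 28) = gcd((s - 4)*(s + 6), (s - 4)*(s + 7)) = s - 4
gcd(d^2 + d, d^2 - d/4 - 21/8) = 1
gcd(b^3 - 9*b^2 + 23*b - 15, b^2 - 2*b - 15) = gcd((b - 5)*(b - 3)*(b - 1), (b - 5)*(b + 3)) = b - 5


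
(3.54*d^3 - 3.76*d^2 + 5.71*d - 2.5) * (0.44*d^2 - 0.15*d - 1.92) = 1.5576*d^5 - 2.1854*d^4 - 3.7204*d^3 + 5.2627*d^2 - 10.5882*d + 4.8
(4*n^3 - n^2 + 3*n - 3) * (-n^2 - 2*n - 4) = -4*n^5 - 7*n^4 - 17*n^3 + n^2 - 6*n + 12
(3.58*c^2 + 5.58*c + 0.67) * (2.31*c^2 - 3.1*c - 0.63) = 8.2698*c^4 + 1.7918*c^3 - 18.0057*c^2 - 5.5924*c - 0.4221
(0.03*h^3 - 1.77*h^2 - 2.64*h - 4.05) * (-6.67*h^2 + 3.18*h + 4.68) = -0.2001*h^5 + 11.9013*h^4 + 12.1206*h^3 + 10.3347*h^2 - 25.2342*h - 18.954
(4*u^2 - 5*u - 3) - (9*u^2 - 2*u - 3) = -5*u^2 - 3*u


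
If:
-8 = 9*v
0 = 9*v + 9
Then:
No Solution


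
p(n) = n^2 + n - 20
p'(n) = 2*n + 1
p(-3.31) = -12.35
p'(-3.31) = -5.62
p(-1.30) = -19.61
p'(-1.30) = -1.60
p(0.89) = -18.32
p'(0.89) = 2.78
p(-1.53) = -19.19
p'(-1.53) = -2.06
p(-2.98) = -14.10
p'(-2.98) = -4.96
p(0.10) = -19.89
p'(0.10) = 1.20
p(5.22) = 12.47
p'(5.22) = 11.44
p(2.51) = -11.19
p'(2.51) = 6.02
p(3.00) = -8.00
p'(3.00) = 7.00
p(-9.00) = 52.00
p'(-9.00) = -17.00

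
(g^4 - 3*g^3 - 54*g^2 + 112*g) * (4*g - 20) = 4*g^5 - 32*g^4 - 156*g^3 + 1528*g^2 - 2240*g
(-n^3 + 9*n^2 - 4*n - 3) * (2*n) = -2*n^4 + 18*n^3 - 8*n^2 - 6*n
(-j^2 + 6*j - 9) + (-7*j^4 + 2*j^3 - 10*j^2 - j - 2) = -7*j^4 + 2*j^3 - 11*j^2 + 5*j - 11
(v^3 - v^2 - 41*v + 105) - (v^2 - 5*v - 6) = v^3 - 2*v^2 - 36*v + 111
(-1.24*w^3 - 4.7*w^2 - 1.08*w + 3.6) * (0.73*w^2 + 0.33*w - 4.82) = -0.9052*w^5 - 3.8402*w^4 + 3.6374*w^3 + 24.9256*w^2 + 6.3936*w - 17.352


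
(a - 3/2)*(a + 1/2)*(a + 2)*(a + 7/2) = a^4 + 9*a^3/2 + 3*a^2/4 - 89*a/8 - 21/4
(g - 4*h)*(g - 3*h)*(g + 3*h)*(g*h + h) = g^4*h - 4*g^3*h^2 + g^3*h - 9*g^2*h^3 - 4*g^2*h^2 + 36*g*h^4 - 9*g*h^3 + 36*h^4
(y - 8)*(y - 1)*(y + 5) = y^3 - 4*y^2 - 37*y + 40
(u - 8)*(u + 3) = u^2 - 5*u - 24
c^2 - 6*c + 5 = (c - 5)*(c - 1)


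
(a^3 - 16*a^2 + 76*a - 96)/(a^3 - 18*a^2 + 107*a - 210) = (a^2 - 10*a + 16)/(a^2 - 12*a + 35)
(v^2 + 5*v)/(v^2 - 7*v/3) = 3*(v + 5)/(3*v - 7)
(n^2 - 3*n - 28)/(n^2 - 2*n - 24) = (n - 7)/(n - 6)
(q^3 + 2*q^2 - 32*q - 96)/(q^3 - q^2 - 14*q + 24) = (q^2 - 2*q - 24)/(q^2 - 5*q + 6)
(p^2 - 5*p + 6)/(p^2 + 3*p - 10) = (p - 3)/(p + 5)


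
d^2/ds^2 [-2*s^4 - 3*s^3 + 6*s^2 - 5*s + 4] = -24*s^2 - 18*s + 12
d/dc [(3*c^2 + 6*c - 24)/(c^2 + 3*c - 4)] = 3/(c^2 - 2*c + 1)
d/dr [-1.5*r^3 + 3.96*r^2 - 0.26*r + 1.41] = -4.5*r^2 + 7.92*r - 0.26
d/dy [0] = 0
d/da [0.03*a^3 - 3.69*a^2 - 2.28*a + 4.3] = 0.09*a^2 - 7.38*a - 2.28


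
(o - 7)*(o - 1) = o^2 - 8*o + 7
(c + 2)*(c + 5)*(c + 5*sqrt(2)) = c^3 + 7*c^2 + 5*sqrt(2)*c^2 + 10*c + 35*sqrt(2)*c + 50*sqrt(2)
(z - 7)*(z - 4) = z^2 - 11*z + 28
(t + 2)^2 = t^2 + 4*t + 4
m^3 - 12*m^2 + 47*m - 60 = (m - 5)*(m - 4)*(m - 3)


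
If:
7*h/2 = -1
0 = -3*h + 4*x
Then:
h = -2/7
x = -3/14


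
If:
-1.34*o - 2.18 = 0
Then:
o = -1.63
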